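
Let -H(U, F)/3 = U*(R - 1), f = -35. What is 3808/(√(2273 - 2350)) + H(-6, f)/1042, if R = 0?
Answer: -9/521 - 544*I*√77/11 ≈ -0.017274 - 433.96*I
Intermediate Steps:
H(U, F) = 3*U (H(U, F) = -3*U*(0 - 1) = -3*U*(-1) = -(-3)*U = 3*U)
3808/(√(2273 - 2350)) + H(-6, f)/1042 = 3808/(√(2273 - 2350)) + (3*(-6))/1042 = 3808/(√(-77)) - 18*1/1042 = 3808/((I*√77)) - 9/521 = 3808*(-I*√77/77) - 9/521 = -544*I*√77/11 - 9/521 = -9/521 - 544*I*√77/11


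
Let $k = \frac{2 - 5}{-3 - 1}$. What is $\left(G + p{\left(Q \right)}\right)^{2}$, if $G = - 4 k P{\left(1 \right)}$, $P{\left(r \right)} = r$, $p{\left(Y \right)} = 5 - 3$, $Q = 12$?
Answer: $1$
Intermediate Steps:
$p{\left(Y \right)} = 2$
$k = \frac{3}{4}$ ($k = - \frac{3}{-4} = \left(-3\right) \left(- \frac{1}{4}\right) = \frac{3}{4} \approx 0.75$)
$G = -3$ ($G = \left(-4\right) \frac{3}{4} \cdot 1 = \left(-3\right) 1 = -3$)
$\left(G + p{\left(Q \right)}\right)^{2} = \left(-3 + 2\right)^{2} = \left(-1\right)^{2} = 1$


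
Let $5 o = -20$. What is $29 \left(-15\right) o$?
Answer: $1740$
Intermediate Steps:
$o = -4$ ($o = \frac{1}{5} \left(-20\right) = -4$)
$29 \left(-15\right) o = 29 \left(-15\right) \left(-4\right) = \left(-435\right) \left(-4\right) = 1740$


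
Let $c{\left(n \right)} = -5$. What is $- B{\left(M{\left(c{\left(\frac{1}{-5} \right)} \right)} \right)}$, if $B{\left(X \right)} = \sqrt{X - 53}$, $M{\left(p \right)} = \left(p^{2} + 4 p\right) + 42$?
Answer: $- i \sqrt{6} \approx - 2.4495 i$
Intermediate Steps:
$M{\left(p \right)} = 42 + p^{2} + 4 p$
$B{\left(X \right)} = \sqrt{-53 + X}$
$- B{\left(M{\left(c{\left(\frac{1}{-5} \right)} \right)} \right)} = - \sqrt{-53 + \left(42 + \left(-5\right)^{2} + 4 \left(-5\right)\right)} = - \sqrt{-53 + \left(42 + 25 - 20\right)} = - \sqrt{-53 + 47} = - \sqrt{-6} = - i \sqrt{6}$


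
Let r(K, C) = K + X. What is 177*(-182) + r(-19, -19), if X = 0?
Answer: -32233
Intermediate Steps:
r(K, C) = K (r(K, C) = K + 0 = K)
177*(-182) + r(-19, -19) = 177*(-182) - 19 = -32214 - 19 = -32233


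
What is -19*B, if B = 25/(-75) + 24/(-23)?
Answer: 1805/69 ≈ 26.159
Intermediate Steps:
B = -95/69 (B = 25*(-1/75) + 24*(-1/23) = -⅓ - 24/23 = -95/69 ≈ -1.3768)
-19*B = -19*(-95/69) = 1805/69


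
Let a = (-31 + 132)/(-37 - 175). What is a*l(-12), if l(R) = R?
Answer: 303/53 ≈ 5.7170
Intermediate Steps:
a = -101/212 (a = 101/(-212) = 101*(-1/212) = -101/212 ≈ -0.47642)
a*l(-12) = -101/212*(-12) = 303/53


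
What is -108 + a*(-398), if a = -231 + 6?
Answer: 89442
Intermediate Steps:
a = -225
-108 + a*(-398) = -108 - 225*(-398) = -108 + 89550 = 89442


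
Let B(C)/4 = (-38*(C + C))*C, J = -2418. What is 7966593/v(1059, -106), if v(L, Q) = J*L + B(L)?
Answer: -885177/38165654 ≈ -0.023193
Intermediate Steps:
B(C) = -304*C² (B(C) = 4*((-38*(C + C))*C) = 4*((-76*C)*C) = 4*(-76*C²) = -304*C²)
v(L, Q) = -2418*L - 304*L²
7966593/v(1059, -106) = 7966593/((2*1059*(-1209 - 152*1059))) = 7966593/((2*1059*(-1209 - 160968))) = 7966593/((2*1059*(-162177))) = 7966593/(-343490886) = 7966593*(-1/343490886) = -885177/38165654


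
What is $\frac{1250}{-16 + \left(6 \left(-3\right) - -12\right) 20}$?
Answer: $- \frac{625}{68} \approx -9.1912$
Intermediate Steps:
$\frac{1250}{-16 + \left(6 \left(-3\right) - -12\right) 20} = \frac{1250}{-16 + \left(-18 + 12\right) 20} = \frac{1250}{-16 - 120} = \frac{1250}{-136} = 1250 \left(- \frac{1}{136}\right) = - \frac{625}{68}$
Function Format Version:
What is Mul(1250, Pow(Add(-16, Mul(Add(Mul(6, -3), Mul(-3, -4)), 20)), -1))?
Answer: Rational(-625, 68) ≈ -9.1912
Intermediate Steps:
Mul(1250, Pow(Add(-16, Mul(Add(Mul(6, -3), Mul(-3, -4)), 20)), -1)) = Mul(1250, Pow(Add(-16, Mul(Add(-18, 12), 20)), -1)) = Mul(1250, Pow(Add(-16, Mul(-6, 20)), -1)) = Mul(1250, Pow(Add(-16, -120), -1)) = Mul(1250, Pow(-136, -1)) = Mul(1250, Rational(-1, 136)) = Rational(-625, 68)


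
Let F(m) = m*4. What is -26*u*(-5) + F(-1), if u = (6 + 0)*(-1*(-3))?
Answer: 2336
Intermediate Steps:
F(m) = 4*m
u = 18 (u = 6*3 = 18)
-26*u*(-5) + F(-1) = -468*(-5) + 4*(-1) = -26*(-90) - 4 = 2340 - 4 = 2336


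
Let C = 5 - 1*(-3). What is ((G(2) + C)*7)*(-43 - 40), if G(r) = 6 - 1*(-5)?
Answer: -11039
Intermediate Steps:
C = 8 (C = 5 + 3 = 8)
G(r) = 11 (G(r) = 6 + 5 = 11)
((G(2) + C)*7)*(-43 - 40) = ((11 + 8)*7)*(-43 - 40) = (19*7)*(-83) = 133*(-83) = -11039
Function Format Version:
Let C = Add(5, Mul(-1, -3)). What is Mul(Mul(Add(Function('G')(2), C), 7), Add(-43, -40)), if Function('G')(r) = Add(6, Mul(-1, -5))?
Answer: -11039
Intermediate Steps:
C = 8 (C = Add(5, 3) = 8)
Function('G')(r) = 11 (Function('G')(r) = Add(6, 5) = 11)
Mul(Mul(Add(Function('G')(2), C), 7), Add(-43, -40)) = Mul(Mul(Add(11, 8), 7), Add(-43, -40)) = Mul(Mul(19, 7), -83) = Mul(133, -83) = -11039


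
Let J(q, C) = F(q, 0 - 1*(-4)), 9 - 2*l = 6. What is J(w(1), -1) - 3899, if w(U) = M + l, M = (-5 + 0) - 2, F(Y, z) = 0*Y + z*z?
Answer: -3883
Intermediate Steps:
F(Y, z) = z² (F(Y, z) = 0 + z² = z²)
M = -7 (M = -5 - 2 = -7)
l = 3/2 (l = 9/2 - ½*6 = 9/2 - 3 = 3/2 ≈ 1.5000)
w(U) = -11/2 (w(U) = -7 + 3/2 = -11/2)
J(q, C) = 16 (J(q, C) = (0 - 1*(-4))² = (0 + 4)² = 4² = 16)
J(w(1), -1) - 3899 = 16 - 3899 = -3883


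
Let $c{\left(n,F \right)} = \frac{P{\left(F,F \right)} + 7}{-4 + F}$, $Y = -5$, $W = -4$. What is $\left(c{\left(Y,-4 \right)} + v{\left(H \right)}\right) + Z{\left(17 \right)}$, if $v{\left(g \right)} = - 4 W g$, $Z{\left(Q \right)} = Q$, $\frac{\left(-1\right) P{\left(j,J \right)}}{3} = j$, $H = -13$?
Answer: $- \frac{1547}{8} \approx -193.38$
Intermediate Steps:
$P{\left(j,J \right)} = - 3 j$
$c{\left(n,F \right)} = \frac{7 - 3 F}{-4 + F}$ ($c{\left(n,F \right)} = \frac{- 3 F + 7}{-4 + F} = \frac{7 - 3 F}{-4 + F}$)
$v{\left(g \right)} = 16 g$ ($v{\left(g \right)} = \left(-4\right) \left(-4\right) g = 16 g$)
$\left(c{\left(Y,-4 \right)} + v{\left(H \right)}\right) + Z{\left(17 \right)} = \left(\frac{7 - -12}{-4 - 4} + 16 \left(-13\right)\right) + 17 = \left(\frac{7 + 12}{-8} - 208\right) + 17 = \left(\left(- \frac{1}{8}\right) 19 - 208\right) + 17 = \left(- \frac{19}{8} - 208\right) + 17 = - \frac{1683}{8} + 17 = - \frac{1547}{8}$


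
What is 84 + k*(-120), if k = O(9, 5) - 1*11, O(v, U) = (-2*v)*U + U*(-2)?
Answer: 13404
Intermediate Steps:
O(v, U) = -2*U - 2*U*v (O(v, U) = -2*U*v - 2*U = -2*U - 2*U*v)
k = -111 (k = -2*5*(1 + 9) - 1*11 = -2*5*10 - 11 = -100 - 11 = -111)
84 + k*(-120) = 84 - 111*(-120) = 84 + 13320 = 13404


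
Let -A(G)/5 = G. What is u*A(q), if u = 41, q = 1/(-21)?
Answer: 205/21 ≈ 9.7619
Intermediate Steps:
q = -1/21 ≈ -0.047619
A(G) = -5*G
u*A(q) = 41*(-5*(-1/21)) = 41*(5/21) = 205/21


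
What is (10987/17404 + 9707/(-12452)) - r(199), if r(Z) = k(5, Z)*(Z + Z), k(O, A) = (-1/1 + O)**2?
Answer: -172508844281/27089326 ≈ -6368.1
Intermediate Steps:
k(O, A) = (-1 + O)**2 (k(O, A) = (-1*1 + O)**2 = (-1 + O)**2)
r(Z) = 32*Z (r(Z) = (-1 + 5)**2*(Z + Z) = 4**2*(2*Z) = 16*(2*Z) = 32*Z)
(10987/17404 + 9707/(-12452)) - r(199) = (10987/17404 + 9707/(-12452)) - 32*199 = (10987*(1/17404) + 9707*(-1/12452)) - 1*6368 = (10987/17404 - 9707/12452) - 6368 = -4016313/27089326 - 6368 = -172508844281/27089326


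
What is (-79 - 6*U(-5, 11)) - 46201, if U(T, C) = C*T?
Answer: -45950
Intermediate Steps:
(-79 - 6*U(-5, 11)) - 46201 = (-79 - 66*(-5)) - 46201 = (-79 - 6*(-55)) - 46201 = (-79 + 330) - 46201 = 251 - 46201 = -45950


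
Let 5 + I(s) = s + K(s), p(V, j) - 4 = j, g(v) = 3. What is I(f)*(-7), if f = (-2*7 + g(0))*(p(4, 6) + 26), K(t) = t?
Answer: 5579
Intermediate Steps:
p(V, j) = 4 + j
f = -396 (f = (-2*7 + 3)*((4 + 6) + 26) = (-14 + 3)*(10 + 26) = -11*36 = -396)
I(s) = -5 + 2*s (I(s) = -5 + (s + s) = -5 + 2*s)
I(f)*(-7) = (-5 + 2*(-396))*(-7) = (-5 - 792)*(-7) = -797*(-7) = 5579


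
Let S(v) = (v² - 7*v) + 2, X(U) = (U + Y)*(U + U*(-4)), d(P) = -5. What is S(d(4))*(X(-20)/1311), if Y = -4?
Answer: -29760/437 ≈ -68.101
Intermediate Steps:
X(U) = -3*U*(-4 + U) (X(U) = (U - 4)*(U + U*(-4)) = (-4 + U)*(U - 4*U) = (-4 + U)*(-3*U) = -3*U*(-4 + U))
S(v) = 2 + v² - 7*v
S(d(4))*(X(-20)/1311) = (2 + (-5)² - 7*(-5))*((3*(-20)*(4 - 1*(-20)))/1311) = (2 + 25 + 35)*((3*(-20)*(4 + 20))*(1/1311)) = 62*((3*(-20)*24)*(1/1311)) = 62*(-1440*1/1311) = 62*(-480/437) = -29760/437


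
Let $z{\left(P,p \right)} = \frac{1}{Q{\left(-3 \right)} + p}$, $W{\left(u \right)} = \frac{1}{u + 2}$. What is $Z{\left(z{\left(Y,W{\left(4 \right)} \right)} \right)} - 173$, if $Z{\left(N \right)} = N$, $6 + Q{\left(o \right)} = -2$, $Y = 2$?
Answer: $- \frac{8137}{47} \approx -173.13$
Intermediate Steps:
$W{\left(u \right)} = \frac{1}{2 + u}$
$Q{\left(o \right)} = -8$ ($Q{\left(o \right)} = -6 - 2 = -8$)
$z{\left(P,p \right)} = \frac{1}{-8 + p}$
$Z{\left(z{\left(Y,W{\left(4 \right)} \right)} \right)} - 173 = \frac{1}{-8 + \frac{1}{2 + 4}} - 173 = \frac{1}{-8 + \frac{1}{6}} - 173 = \frac{1}{- \frac{47}{6}} - 173 = - \frac{6}{47} - 173 = - \frac{8137}{47}$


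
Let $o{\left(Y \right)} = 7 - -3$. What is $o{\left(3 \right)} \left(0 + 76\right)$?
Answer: $760$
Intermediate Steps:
$o{\left(Y \right)} = 10$ ($o{\left(Y \right)} = 7 + 3 = 10$)
$o{\left(3 \right)} \left(0 + 76\right) = 10 \left(0 + 76\right) = 10 \cdot 76 = 760$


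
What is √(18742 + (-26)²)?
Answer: √19418 ≈ 139.35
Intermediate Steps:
√(18742 + (-26)²) = √(18742 + 676) = √19418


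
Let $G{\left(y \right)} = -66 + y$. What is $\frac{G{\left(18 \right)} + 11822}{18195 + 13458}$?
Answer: $\frac{11774}{31653} \approx 0.37197$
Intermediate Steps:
$\frac{G{\left(18 \right)} + 11822}{18195 + 13458} = \frac{\left(-66 + 18\right) + 11822}{18195 + 13458} = \frac{-48 + 11822}{31653} = 11774 \cdot \frac{1}{31653} = \frac{11774}{31653}$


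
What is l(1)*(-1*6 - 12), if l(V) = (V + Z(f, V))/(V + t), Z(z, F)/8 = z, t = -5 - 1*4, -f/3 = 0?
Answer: 9/4 ≈ 2.2500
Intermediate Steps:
f = 0 (f = -3*0 = 0)
t = -9 (t = -5 - 4 = -9)
Z(z, F) = 8*z
l(V) = V/(-9 + V) (l(V) = (V + 8*0)/(V - 9) = (V + 0)/(-9 + V) = V/(-9 + V))
l(1)*(-1*6 - 12) = (1/(-9 + 1))*(-1*6 - 12) = (1/(-8))*(-6 - 12) = (1*(-⅛))*(-18) = -⅛*(-18) = 9/4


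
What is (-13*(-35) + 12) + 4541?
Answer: 5008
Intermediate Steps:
(-13*(-35) + 12) + 4541 = (455 + 12) + 4541 = 467 + 4541 = 5008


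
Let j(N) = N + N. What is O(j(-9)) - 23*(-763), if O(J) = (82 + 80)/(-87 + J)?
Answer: 614161/35 ≈ 17547.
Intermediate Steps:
j(N) = 2*N
O(J) = 162/(-87 + J)
O(j(-9)) - 23*(-763) = 162/(-87 + 2*(-9)) - 23*(-763) = 162/(-87 - 18) + 17549 = 162/(-105) + 17549 = 162*(-1/105) + 17549 = -54/35 + 17549 = 614161/35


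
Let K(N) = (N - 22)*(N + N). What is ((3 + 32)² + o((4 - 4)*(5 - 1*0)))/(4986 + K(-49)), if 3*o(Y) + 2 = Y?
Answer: 3673/35832 ≈ 0.10251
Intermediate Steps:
K(N) = 2*N*(-22 + N) (K(N) = (-22 + N)*(2*N) = 2*N*(-22 + N))
o(Y) = -⅔ + Y/3
((3 + 32)² + o((4 - 4)*(5 - 1*0)))/(4986 + K(-49)) = ((3 + 32)² + (-⅔ + ((4 - 4)*(5 - 1*0))/3))/(4986 + 2*(-49)*(-22 - 49)) = (35² + (-⅔ + (0*(5 + 0))/3))/(4986 + 2*(-49)*(-71)) = (1225 + (-⅔ + (0*5)/3))/(4986 + 6958) = (1225 + (-⅔ + (⅓)*0))/11944 = (1225 + (-⅔ + 0))*(1/11944) = (1225 - ⅔)*(1/11944) = (3673/3)*(1/11944) = 3673/35832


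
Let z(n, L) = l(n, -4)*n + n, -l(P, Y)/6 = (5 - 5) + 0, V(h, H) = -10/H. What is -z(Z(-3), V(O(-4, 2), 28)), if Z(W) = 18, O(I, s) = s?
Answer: -18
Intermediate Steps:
l(P, Y) = 0 (l(P, Y) = -6*((5 - 5) + 0) = -6*(0 + 0) = -6*0 = 0)
z(n, L) = n (z(n, L) = 0*n + n = 0 + n = n)
-z(Z(-3), V(O(-4, 2), 28)) = -1*18 = -18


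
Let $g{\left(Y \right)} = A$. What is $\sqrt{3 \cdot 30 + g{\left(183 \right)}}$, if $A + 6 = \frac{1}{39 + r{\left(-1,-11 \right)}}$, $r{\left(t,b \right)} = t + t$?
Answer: $\frac{\sqrt{115033}}{37} \approx 9.1666$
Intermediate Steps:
$r{\left(t,b \right)} = 2 t$
$A = - \frac{221}{37}$ ($A = -6 + \frac{1}{39 + 2 \left(-1\right)} = -6 + \frac{1}{39 - 2} = -6 + \frac{1}{37} = - \frac{221}{37} \approx -5.973$)
$g{\left(Y \right)} = - \frac{221}{37}$
$\sqrt{3 \cdot 30 + g{\left(183 \right)}} = \sqrt{3 \cdot 30 - \frac{221}{37}} = \sqrt{90 - \frac{221}{37}} = \sqrt{\frac{3109}{37}} = \frac{\sqrt{115033}}{37}$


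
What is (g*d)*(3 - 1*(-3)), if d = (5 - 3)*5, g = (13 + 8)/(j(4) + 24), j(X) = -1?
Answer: 1260/23 ≈ 54.783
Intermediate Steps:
g = 21/23 (g = (13 + 8)/(-1 + 24) = 21/23 ≈ 0.91304)
d = 10 (d = 2*5 = 10)
(g*d)*(3 - 1*(-3)) = ((21/23)*10)*(3 - 1*(-3)) = 210*(3 + 3)/23 = (210/23)*6 = 1260/23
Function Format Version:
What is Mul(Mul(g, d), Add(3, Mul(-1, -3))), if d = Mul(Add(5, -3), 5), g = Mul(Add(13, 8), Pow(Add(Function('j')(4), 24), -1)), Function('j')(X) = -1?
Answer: Rational(1260, 23) ≈ 54.783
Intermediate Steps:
g = Rational(21, 23) (g = Mul(Add(13, 8), Pow(Add(-1, 24), -1)) = Mul(21, Pow(23, -1)) = Mul(21, Rational(1, 23)) = Rational(21, 23) ≈ 0.91304)
d = 10 (d = Mul(2, 5) = 10)
Mul(Mul(g, d), Add(3, Mul(-1, -3))) = Mul(Mul(Rational(21, 23), 10), Add(3, Mul(-1, -3))) = Mul(Rational(210, 23), Add(3, 3)) = Mul(Rational(210, 23), 6) = Rational(1260, 23)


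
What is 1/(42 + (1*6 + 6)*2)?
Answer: 1/66 ≈ 0.015152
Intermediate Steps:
1/(42 + (1*6 + 6)*2) = 1/(42 + (6 + 6)*2) = 1/(42 + 12*2) = 1/(42 + 24) = 1/66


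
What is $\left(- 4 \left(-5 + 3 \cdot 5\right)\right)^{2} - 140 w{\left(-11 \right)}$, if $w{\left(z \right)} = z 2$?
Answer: $4680$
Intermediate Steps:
$w{\left(z \right)} = 2 z$
$\left(- 4 \left(-5 + 3 \cdot 5\right)\right)^{2} - 140 w{\left(-11 \right)} = \left(- 4 \left(-5 + 3 \cdot 5\right)\right)^{2} - 140 \cdot 2 \left(-11\right) = \left(- 4 \left(-5 + 15\right)\right)^{2} - -3080 = \left(\left(-4\right) 10\right)^{2} + 3080 = \left(-40\right)^{2} + 3080 = 1600 + 3080 = 4680$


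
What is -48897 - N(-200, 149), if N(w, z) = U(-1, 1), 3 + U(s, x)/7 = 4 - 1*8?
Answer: -48848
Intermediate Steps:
U(s, x) = -49 (U(s, x) = -21 + 7*(4 - 1*8) = -21 + 7*(4 - 8) = -21 + 7*(-4) = -21 - 28 = -49)
N(w, z) = -49
-48897 - N(-200, 149) = -48897 - 1*(-49) = -48897 + 49 = -48848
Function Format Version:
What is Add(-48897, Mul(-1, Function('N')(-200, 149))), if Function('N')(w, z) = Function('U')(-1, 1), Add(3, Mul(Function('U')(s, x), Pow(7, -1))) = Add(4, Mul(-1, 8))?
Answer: -48848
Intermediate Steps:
Function('U')(s, x) = -49 (Function('U')(s, x) = Add(-21, Mul(7, Add(4, Mul(-1, 8)))) = Add(-21, Mul(7, Add(4, -8))) = Add(-21, Mul(7, -4)) = Add(-21, -28) = -49)
Function('N')(w, z) = -49
Add(-48897, Mul(-1, Function('N')(-200, 149))) = Add(-48897, Mul(-1, -49)) = Add(-48897, 49) = -48848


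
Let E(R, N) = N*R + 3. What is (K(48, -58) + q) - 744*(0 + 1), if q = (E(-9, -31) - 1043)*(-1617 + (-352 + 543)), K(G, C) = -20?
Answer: 1084422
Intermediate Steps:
E(R, N) = 3 + N*R
q = 1085186 (q = ((3 - 31*(-9)) - 1043)*(-1617 + (-352 + 543)) = ((3 + 279) - 1043)*(-1617 + 191) = (282 - 1043)*(-1426) = -761*(-1426) = 1085186)
(K(48, -58) + q) - 744*(0 + 1) = (-20 + 1085186) - 744*(0 + 1) = 1085166 - 744*1 = 1085166 - 744 = 1084422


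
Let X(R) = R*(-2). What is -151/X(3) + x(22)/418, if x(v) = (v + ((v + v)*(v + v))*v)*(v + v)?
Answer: 514237/114 ≈ 4510.9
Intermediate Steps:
X(R) = -2*R
x(v) = 2*v*(v + 4*v³) (x(v) = (v + ((2*v)*(2*v))*v)*(2*v) = (v + (4*v²)*v)*(2*v) = (v + 4*v³)*(2*v) = 2*v*(v + 4*v³))
-151/X(3) + x(22)/418 = -151/((-2*3)) + (22²*(2 + 8*22²))/418 = -151/(-6) + (484*(2 + 8*484))*(1/418) = -151*(-⅙) + (484*(2 + 3872))*(1/418) = 151/6 + (484*3874)*(1/418) = 151/6 + 1875016*(1/418) = 151/6 + 85228/19 = 514237/114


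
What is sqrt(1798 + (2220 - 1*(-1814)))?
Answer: 54*sqrt(2) ≈ 76.368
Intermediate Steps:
sqrt(1798 + (2220 - 1*(-1814))) = sqrt(1798 + (2220 + 1814)) = sqrt(1798 + 4034) = sqrt(5832) = 54*sqrt(2)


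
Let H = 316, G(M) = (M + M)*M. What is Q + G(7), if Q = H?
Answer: 414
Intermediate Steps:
G(M) = 2*M**2 (G(M) = (2*M)*M = 2*M**2)
Q = 316
Q + G(7) = 316 + 2*7**2 = 316 + 2*49 = 316 + 98 = 414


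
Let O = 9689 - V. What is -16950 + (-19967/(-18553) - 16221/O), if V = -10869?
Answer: -6464833595927/381412574 ≈ -16950.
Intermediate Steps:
O = 20558 (O = 9689 - 1*(-10869) = 9689 + 10869 = 20558)
-16950 + (-19967/(-18553) - 16221/O) = -16950 + (-19967/(-18553) - 16221/20558) = -16950 + (-19967*(-1/18553) - 16221*1/20558) = -16950 + (19967/18553 - 16221/20558) = -16950 + 109533373/381412574 = -6464833595927/381412574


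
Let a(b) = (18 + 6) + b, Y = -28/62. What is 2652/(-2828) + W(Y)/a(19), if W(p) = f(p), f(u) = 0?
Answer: -663/707 ≈ -0.93777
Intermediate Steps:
Y = -14/31 (Y = -28*1/62 = -14/31 ≈ -0.45161)
W(p) = 0
a(b) = 24 + b
2652/(-2828) + W(Y)/a(19) = 2652/(-2828) + 0/(24 + 19) = 2652*(-1/2828) + 0/43 = -663/707 + 0*(1/43) = -663/707 + 0 = -663/707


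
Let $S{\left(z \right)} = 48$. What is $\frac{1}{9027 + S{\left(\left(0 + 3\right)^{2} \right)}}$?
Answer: $\frac{1}{9075} \approx 0.00011019$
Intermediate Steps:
$\frac{1}{9027 + S{\left(\left(0 + 3\right)^{2} \right)}} = \frac{1}{9027 + 48} = \frac{1}{9075}$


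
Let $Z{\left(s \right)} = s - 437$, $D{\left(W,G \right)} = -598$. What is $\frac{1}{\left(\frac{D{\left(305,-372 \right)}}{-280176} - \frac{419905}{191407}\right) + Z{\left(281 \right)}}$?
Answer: $- \frac{2062601832}{326286379711} \approx -0.0063214$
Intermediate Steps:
$Z{\left(s \right)} = -437 + s$
$\frac{1}{\left(\frac{D{\left(305,-372 \right)}}{-280176} - \frac{419905}{191407}\right) + Z{\left(281 \right)}} = \frac{1}{\left(- \frac{598}{-280176} - \frac{419905}{191407}\right) + \left(-437 + 281\right)} = \frac{1}{\left(\left(-598\right) \left(- \frac{1}{280176}\right) - \frac{419905}{191407}\right) - 156} = \frac{1}{\left(\frac{23}{10776} - \frac{419905}{191407}\right) - 156} = \frac{1}{- \frac{4520493919}{2062601832} - 156} = \frac{1}{- \frac{326286379711}{2062601832}} = - \frac{2062601832}{326286379711}$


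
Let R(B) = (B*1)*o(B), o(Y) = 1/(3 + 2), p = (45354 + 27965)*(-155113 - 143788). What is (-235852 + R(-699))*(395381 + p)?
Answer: 25858479401031442/5 ≈ 5.1717e+15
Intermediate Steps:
p = -21915122419 (p = 73319*(-298901) = -21915122419)
o(Y) = 1/5
R(B) = B/5 (R(B) = (B*1)*(1/5) = B*(1/5) = B/5)
(-235852 + R(-699))*(395381 + p) = (-235852 + (1/5)*(-699))*(395381 - 21915122419) = (-235852 - 699/5)*(-21914727038) = -1179959/5*(-21914727038) = 25858479401031442/5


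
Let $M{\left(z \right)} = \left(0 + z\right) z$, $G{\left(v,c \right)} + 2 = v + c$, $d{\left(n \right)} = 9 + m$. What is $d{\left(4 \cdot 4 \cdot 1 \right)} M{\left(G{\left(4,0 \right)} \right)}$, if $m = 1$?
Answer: $40$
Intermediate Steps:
$d{\left(n \right)} = 10$ ($d{\left(n \right)} = 9 + 1 = 10$)
$G{\left(v,c \right)} = -2 + c + v$ ($G{\left(v,c \right)} = -2 + \left(v + c\right) = -2 + \left(c + v\right) = -2 + c + v$)
$M{\left(z \right)} = z^{2}$ ($M{\left(z \right)} = z z = z^{2}$)
$d{\left(4 \cdot 4 \cdot 1 \right)} M{\left(G{\left(4,0 \right)} \right)} = 10 \left(-2 + 0 + 4\right)^{2} = 10 \cdot 2^{2} = 10 \cdot 4 = 40$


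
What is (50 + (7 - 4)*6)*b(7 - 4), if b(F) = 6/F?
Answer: 136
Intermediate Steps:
(50 + (7 - 4)*6)*b(7 - 4) = (50 + (7 - 4)*6)*(6/(7 - 4)) = (50 + 3*6)*(6/3) = (50 + 18)*(6*(⅓)) = 68*2 = 136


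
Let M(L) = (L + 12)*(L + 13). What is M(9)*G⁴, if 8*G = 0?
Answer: 0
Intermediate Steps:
M(L) = (12 + L)*(13 + L)
G = 0 (G = (⅛)*0 = 0)
M(9)*G⁴ = (156 + 9² + 25*9)*0⁴ = (156 + 81 + 225)*0 = 462*0 = 0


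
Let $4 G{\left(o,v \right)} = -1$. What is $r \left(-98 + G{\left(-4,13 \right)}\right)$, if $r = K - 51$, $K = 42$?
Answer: $\frac{3537}{4} \approx 884.25$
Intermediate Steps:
$G{\left(o,v \right)} = - \frac{1}{4}$ ($G{\left(o,v \right)} = \frac{1}{4} \left(-1\right) = - \frac{1}{4}$)
$r = -9$ ($r = 42 - 51 = -9$)
$r \left(-98 + G{\left(-4,13 \right)}\right) = - 9 \left(-98 - \frac{1}{4}\right) = \left(-9\right) \left(- \frac{393}{4}\right) = \frac{3537}{4}$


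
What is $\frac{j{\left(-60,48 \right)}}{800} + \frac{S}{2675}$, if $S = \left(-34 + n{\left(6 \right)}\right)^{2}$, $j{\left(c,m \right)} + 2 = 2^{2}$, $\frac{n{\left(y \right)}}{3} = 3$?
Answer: $\frac{10107}{42800} \approx 0.23614$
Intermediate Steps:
$n{\left(y \right)} = 9$ ($n{\left(y \right)} = 3 \cdot 3 = 9$)
$j{\left(c,m \right)} = 2$ ($j{\left(c,m \right)} = -2 + 2^{2} = -2 + 4 = 2$)
$S = 625$ ($S = \left(-34 + 9\right)^{2} = \left(-25\right)^{2} = 625$)
$\frac{j{\left(-60,48 \right)}}{800} + \frac{S}{2675} = \frac{2}{800} + \frac{625}{2675} = 2 \cdot \frac{1}{800} + 625 \cdot \frac{1}{2675} = \frac{1}{400} + \frac{25}{107} = \frac{10107}{42800}$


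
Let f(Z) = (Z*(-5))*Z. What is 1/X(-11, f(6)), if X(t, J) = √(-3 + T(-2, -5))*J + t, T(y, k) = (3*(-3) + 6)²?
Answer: 11/194279 - 180*√6/194279 ≈ -0.0022128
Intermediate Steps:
T(y, k) = 9 (T(y, k) = (-9 + 6)² = (-3)² = 9)
f(Z) = -5*Z² (f(Z) = (-5*Z)*Z = -5*Z²)
X(t, J) = t + J*√6 (X(t, J) = √(-3 + 9)*J + t = √6*J + t = J*√6 + t = t + J*√6)
1/X(-11, f(6)) = 1/(-11 + (-5*6²)*√6) = 1/(-11 + (-5*36)*√6) = 1/(-11 - 180*√6)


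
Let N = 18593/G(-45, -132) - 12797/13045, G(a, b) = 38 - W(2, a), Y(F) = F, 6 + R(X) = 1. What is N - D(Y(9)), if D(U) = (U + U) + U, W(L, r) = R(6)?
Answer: 226850169/560935 ≈ 404.41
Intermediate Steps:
R(X) = -5 (R(X) = -6 + 1 = -5)
W(L, r) = -5
D(U) = 3*U (D(U) = 2*U + U = 3*U)
G(a, b) = 43 (G(a, b) = 38 - 1*(-5) = 38 + 5 = 43)
N = 241995414/560935 (N = 18593/43 - 12797/13045 = 241995414/560935 ≈ 431.41)
N - D(Y(9)) = 241995414/560935 - 3*9 = 241995414/560935 - 1*27 = 241995414/560935 - 27 = 226850169/560935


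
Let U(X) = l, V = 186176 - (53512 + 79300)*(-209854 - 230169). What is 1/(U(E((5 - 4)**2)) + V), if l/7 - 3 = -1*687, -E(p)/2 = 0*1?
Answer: 1/58440516064 ≈ 1.7111e-11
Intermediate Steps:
E(p) = 0 (E(p) = -0 = -2*0 = 0)
V = 58440520852 (V = 186176 - 132812*(-440023) = 186176 - 1*(-58440334676) = 186176 + 58440334676 = 58440520852)
l = -4788 (l = 21 + 7*(-1*687) = 21 + 7*(-687) = 21 - 4809 = -4788)
U(X) = -4788
1/(U(E((5 - 4)**2)) + V) = 1/(-4788 + 58440520852) = 1/58440516064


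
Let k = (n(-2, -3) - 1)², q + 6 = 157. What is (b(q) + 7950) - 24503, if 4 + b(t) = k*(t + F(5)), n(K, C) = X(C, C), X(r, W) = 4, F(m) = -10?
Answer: -15288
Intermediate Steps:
q = 151 (q = -6 + 157 = 151)
n(K, C) = 4
k = 9 (k = (4 - 1)² = 3² = 9)
b(t) = -94 + 9*t (b(t) = -4 + 9*(t - 10) = -4 + 9*(-10 + t) = -4 + (-90 + 9*t) = -94 + 9*t)
(b(q) + 7950) - 24503 = ((-94 + 9*151) + 7950) - 24503 = ((-94 + 1359) + 7950) - 24503 = (1265 + 7950) - 24503 = 9215 - 24503 = -15288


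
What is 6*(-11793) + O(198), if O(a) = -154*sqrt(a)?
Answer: -70758 - 462*sqrt(22) ≈ -72925.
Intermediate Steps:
6*(-11793) + O(198) = 6*(-11793) - 462*sqrt(22) = -70758 - 462*sqrt(22)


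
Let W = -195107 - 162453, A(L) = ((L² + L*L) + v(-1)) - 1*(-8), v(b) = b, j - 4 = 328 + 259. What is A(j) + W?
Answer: 341009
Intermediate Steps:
j = 591 (j = 4 + (328 + 259) = 4 + 587 = 591)
A(L) = 7 + 2*L² (A(L) = ((L² + L*L) - 1) - 1*(-8) = ((L² + L²) - 1) + 8 = (2*L² - 1) + 8 = (-1 + 2*L²) + 8 = 7 + 2*L²)
W = -357560
A(j) + W = (7 + 2*591²) - 357560 = (7 + 2*349281) - 357560 = (7 + 698562) - 357560 = 698569 - 357560 = 341009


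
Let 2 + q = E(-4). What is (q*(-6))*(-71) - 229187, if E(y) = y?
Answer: -231743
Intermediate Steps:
q = -6 (q = -2 - 4 = -6)
(q*(-6))*(-71) - 229187 = -6*(-6)*(-71) - 229187 = 36*(-71) - 229187 = -2556 - 229187 = -231743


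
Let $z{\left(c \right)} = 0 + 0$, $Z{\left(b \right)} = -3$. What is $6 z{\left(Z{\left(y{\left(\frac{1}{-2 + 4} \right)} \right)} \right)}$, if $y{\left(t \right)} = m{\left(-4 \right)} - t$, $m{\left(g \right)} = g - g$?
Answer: $0$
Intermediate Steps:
$m{\left(g \right)} = 0$
$y{\left(t \right)} = - t$ ($y{\left(t \right)} = 0 - t = - t$)
$z{\left(c \right)} = 0$
$6 z{\left(Z{\left(y{\left(\frac{1}{-2 + 4} \right)} \right)} \right)} = 6 \cdot 0 = 0$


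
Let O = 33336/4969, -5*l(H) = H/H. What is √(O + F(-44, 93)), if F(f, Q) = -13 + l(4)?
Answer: I*√4006852530/24845 ≈ 2.5478*I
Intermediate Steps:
l(H) = -⅕ (l(H) = -H/(5*H) = -⅕*1 = -⅕)
F(f, Q) = -66/5 (F(f, Q) = -13 - ⅕ = -66/5)
O = 33336/4969 (O = 33336*(1/4969) = 33336/4969 ≈ 6.7088)
√(O + F(-44, 93)) = √(33336/4969 - 66/5) = √(-161274/24845) = I*√4006852530/24845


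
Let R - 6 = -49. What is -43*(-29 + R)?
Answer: 3096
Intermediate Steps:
R = -43 (R = 6 - 49 = -43)
-43*(-29 + R) = -43*(-29 - 43) = -43*(-72) = 3096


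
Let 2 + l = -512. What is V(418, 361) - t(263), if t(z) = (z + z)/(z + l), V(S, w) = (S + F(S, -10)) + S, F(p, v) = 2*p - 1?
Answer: 419947/251 ≈ 1673.1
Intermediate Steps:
l = -514 (l = -2 - 512 = -514)
F(p, v) = -1 + 2*p
V(S, w) = -1 + 4*S (V(S, w) = (S + (-1 + 2*S)) + S = (-1 + 3*S) + S = -1 + 4*S)
t(z) = 2*z/(-514 + z) (t(z) = (z + z)/(z - 514) = (2*z)/(-514 + z) = 2*z/(-514 + z))
V(418, 361) - t(263) = (-1 + 4*418) - 2*263/(-514 + 263) = (-1 + 1672) - 2*263/(-251) = 1671 - 2*263*(-1)/251 = 1671 - 1*(-526/251) = 1671 + 526/251 = 419947/251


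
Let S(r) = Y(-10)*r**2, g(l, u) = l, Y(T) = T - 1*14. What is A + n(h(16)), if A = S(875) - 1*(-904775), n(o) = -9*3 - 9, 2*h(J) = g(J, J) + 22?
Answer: -17470261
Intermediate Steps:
Y(T) = -14 + T (Y(T) = T - 14 = -14 + T)
S(r) = -24*r**2 (S(r) = (-14 - 10)*r**2 = -24*r**2)
h(J) = 11 + J/2 (h(J) = (J + 22)/2 = (22 + J)/2 = 11 + J/2)
n(o) = -36 (n(o) = -27 - 9 = -36)
A = -17470225 (A = -24*875**2 - 1*(-904775) = -24*765625 + 904775 = -18375000 + 904775 = -17470225)
A + n(h(16)) = -17470225 - 36 = -17470261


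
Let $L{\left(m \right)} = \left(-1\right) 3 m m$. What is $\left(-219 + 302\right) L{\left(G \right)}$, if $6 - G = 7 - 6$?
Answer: $-6225$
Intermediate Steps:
$G = 5$ ($G = 6 - \left(7 - 6\right) = 6 - 1 = 5$)
$L{\left(m \right)} = - 3 m^{2}$ ($L{\left(m \right)} = - 3 m m = - 3 m^{2}$)
$\left(-219 + 302\right) L{\left(G \right)} = \left(-219 + 302\right) \left(- 3 \cdot 5^{2}\right) = 83 \left(\left(-3\right) 25\right) = 83 \left(-75\right) = -6225$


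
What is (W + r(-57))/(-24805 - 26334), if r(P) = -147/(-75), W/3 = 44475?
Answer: -3335674/1278475 ≈ -2.6091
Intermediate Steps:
W = 133425 (W = 3*44475 = 133425)
r(P) = 49/25 (r(P) = -147*(-1/75) = 49/25)
(W + r(-57))/(-24805 - 26334) = (133425 + 49/25)/(-24805 - 26334) = (3335674/25)/(-51139) = (3335674/25)*(-1/51139) = -3335674/1278475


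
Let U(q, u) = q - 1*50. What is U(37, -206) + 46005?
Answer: 45992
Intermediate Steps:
U(q, u) = -50 + q (U(q, u) = q - 50 = -50 + q)
U(37, -206) + 46005 = (-50 + 37) + 46005 = -13 + 46005 = 45992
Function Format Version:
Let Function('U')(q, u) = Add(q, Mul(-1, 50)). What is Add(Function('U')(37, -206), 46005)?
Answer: 45992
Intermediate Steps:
Function('U')(q, u) = Add(-50, q) (Function('U')(q, u) = Add(q, -50) = Add(-50, q))
Add(Function('U')(37, -206), 46005) = Add(Add(-50, 37), 46005) = Add(-13, 46005) = 45992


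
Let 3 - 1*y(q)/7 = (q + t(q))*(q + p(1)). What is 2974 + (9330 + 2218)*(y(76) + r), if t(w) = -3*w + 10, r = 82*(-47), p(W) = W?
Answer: 839600314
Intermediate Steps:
r = -3854
t(w) = 10 - 3*w
y(q) = 21 - 7*(1 + q)*(10 - 2*q) (y(q) = 21 - 7*(q + (10 - 3*q))*(q + 1) = 21 - 7*(10 - 2*q)*(1 + q) = 21 - 7*(1 + q)*(10 - 2*q))
2974 + (9330 + 2218)*(y(76) + r) = 2974 + (9330 + 2218)*((-49 - 56*76 + 14*76²) - 3854) = 2974 + 11548*((-49 - 4256 + 14*5776) - 3854) = 2974 + 11548*((-49 - 4256 + 80864) - 3854) = 2974 + 11548*(76559 - 3854) = 2974 + 11548*72705 = 2974 + 839597340 = 839600314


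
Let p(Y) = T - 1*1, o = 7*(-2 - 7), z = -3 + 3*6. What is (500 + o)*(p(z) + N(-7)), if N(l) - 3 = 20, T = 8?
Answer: 13110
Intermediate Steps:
N(l) = 23 (N(l) = 3 + 20 = 23)
z = 15 (z = -3 + 18 = 15)
o = -63 (o = 7*(-9) = -63)
p(Y) = 7 (p(Y) = 8 - 1*1 = 8 - 1 = 7)
(500 + o)*(p(z) + N(-7)) = (500 - 63)*(7 + 23) = 437*30 = 13110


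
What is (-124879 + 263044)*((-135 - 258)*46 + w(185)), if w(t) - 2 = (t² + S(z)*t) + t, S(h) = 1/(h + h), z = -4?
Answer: 18028736355/8 ≈ 2.2536e+9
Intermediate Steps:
S(h) = 1/(2*h)
w(t) = 2 + t² + 7*t/8 (w(t) = 2 + ((t² + ((½)/(-4))*t) + t) = 2 + ((t² + ((½)*(-¼))*t) + t) = 2 + ((t² - t/8) + t) = 2 + (t² + 7*t/8) = 2 + t² + 7*t/8)
(-124879 + 263044)*((-135 - 258)*46 + w(185)) = (-124879 + 263044)*((-135 - 258)*46 + (2 + 185² + (7/8)*185)) = 138165*(-393*46 + (2 + 34225 + 1295/8)) = 138165*(-18078 + 275111/8) = 138165*(130487/8) = 18028736355/8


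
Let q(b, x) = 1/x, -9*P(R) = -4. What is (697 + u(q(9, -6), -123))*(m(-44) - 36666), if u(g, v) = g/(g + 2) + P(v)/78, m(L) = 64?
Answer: -98488222376/3861 ≈ -2.5508e+7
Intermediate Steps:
P(R) = 4/9 (P(R) = -1/9*(-4) = 4/9)
q(b, x) = 1/x
u(g, v) = 2/351 + g/(2 + g) (u(g, v) = g/(g + 2) + (4/9)/78 = g/(2 + g) + (4/9)*(1/78) = g/(2 + g) + 2/351 = 2/351 + g/(2 + g))
(697 + u(q(9, -6), -123))*(m(-44) - 36666) = (697 + (4 + 353/(-6))/(351*(2 + 1/(-6))))*(64 - 36666) = (697 + (4 + 353*(-1/6))/(351*(2 - 1/6)))*(-36602) = (697 + (4 - 353/6)/(351*(11/6)))*(-36602) = (697 + (1/351)*(6/11)*(-329/6))*(-36602) = (697 - 329/3861)*(-36602) = (2690788/3861)*(-36602) = -98488222376/3861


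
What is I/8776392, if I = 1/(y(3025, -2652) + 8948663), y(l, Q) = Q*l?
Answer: 1/8130124822296 ≈ 1.2300e-13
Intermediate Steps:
I = 1/926363 (I = 1/(-2652*3025 + 8948663) = 1/(-8022300 + 8948663) = 1/926363 ≈ 1.0795e-6)
I/8776392 = (1/926363)/8776392 = (1/926363)*(1/8776392) = 1/8130124822296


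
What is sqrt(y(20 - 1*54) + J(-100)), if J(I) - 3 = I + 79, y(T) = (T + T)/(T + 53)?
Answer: I*sqrt(7790)/19 ≈ 4.6453*I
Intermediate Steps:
y(T) = 2*T/(53 + T) (y(T) = (2*T)/(53 + T) = 2*T/(53 + T))
J(I) = 82 + I (J(I) = 3 + (I + 79) = 3 + (79 + I) = 82 + I)
sqrt(y(20 - 1*54) + J(-100)) = sqrt(2*(20 - 1*54)/(53 + (20 - 1*54)) + (82 - 100)) = sqrt(2*(20 - 54)/(53 + (20 - 54)) - 18) = sqrt(2*(-34)/(53 - 34) - 18) = sqrt(2*(-34)/19 - 18) = sqrt(2*(-34)*(1/19) - 18) = sqrt(-68/19 - 18) = sqrt(-410/19) = I*sqrt(7790)/19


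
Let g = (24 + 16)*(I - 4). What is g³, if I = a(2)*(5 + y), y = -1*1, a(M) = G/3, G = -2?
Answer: -512000000/27 ≈ -1.8963e+7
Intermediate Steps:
a(M) = -⅔ (a(M) = -2/3 = -2*⅓ = -⅔)
y = -1
I = -8/3 (I = -2*(5 - 1)/3 = -⅔*4 = -8/3 ≈ -2.6667)
g = -800/3 (g = (24 + 16)*(-8/3 - 4) = 40*(-20/3) = -800/3 ≈ -266.67)
g³ = (-800/3)³ = -512000000/27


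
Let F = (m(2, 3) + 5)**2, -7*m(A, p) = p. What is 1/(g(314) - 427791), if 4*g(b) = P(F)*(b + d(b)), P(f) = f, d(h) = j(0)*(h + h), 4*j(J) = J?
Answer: -49/20881375 ≈ -2.3466e-6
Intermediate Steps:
j(J) = J/4
m(A, p) = -p/7
d(h) = 0 (d(h) = ((1/4)*0)*(h + h) = 0*(2*h) = 0)
F = 1024/49 (F = (-1/7*3 + 5)**2 = (-3/7 + 5)**2 = (32/7)**2 = 1024/49 ≈ 20.898)
g(b) = 256*b/49 (g(b) = (1024*(b + 0)/49)/4 = (1024*b/49)/4 = 256*b/49)
1/(g(314) - 427791) = 1/((256/49)*314 - 427791) = 1/(80384/49 - 427791) = 1/(-20881375/49) = -49/20881375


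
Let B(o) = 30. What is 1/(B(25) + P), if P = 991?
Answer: 1/1021 ≈ 0.00097943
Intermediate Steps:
1/(B(25) + P) = 1/(30 + 991) = 1/1021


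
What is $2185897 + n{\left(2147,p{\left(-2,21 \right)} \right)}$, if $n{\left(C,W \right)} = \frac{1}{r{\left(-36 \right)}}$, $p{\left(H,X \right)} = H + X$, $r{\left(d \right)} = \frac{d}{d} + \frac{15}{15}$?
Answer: $\frac{4371795}{2} \approx 2.1859 \cdot 10^{6}$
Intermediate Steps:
$r{\left(d \right)} = 2$ ($r{\left(d \right)} = 1 + 15 \cdot \frac{1}{15} = 1 + 1 = 2$)
$n{\left(C,W \right)} = \frac{1}{2}$
$2185897 + n{\left(2147,p{\left(-2,21 \right)} \right)} = 2185897 + \frac{1}{2} = \frac{4371795}{2}$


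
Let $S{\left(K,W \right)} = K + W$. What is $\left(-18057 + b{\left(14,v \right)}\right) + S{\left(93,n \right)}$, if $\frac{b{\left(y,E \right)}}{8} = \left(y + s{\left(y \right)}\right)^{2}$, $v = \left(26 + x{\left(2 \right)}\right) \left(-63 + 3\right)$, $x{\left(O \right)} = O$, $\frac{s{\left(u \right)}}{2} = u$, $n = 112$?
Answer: $-3740$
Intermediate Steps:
$s{\left(u \right)} = 2 u$
$v = -1680$ ($v = \left(26 + 2\right) \left(-63 + 3\right) = 28 \left(-60\right) = -1680$)
$b{\left(y,E \right)} = 72 y^{2}$ ($b{\left(y,E \right)} = 8 \left(y + 2 y\right)^{2} = 8 \left(3 y\right)^{2} = 8 \cdot 9 y^{2} = 72 y^{2}$)
$\left(-18057 + b{\left(14,v \right)}\right) + S{\left(93,n \right)} = \left(-18057 + 72 \cdot 14^{2}\right) + \left(93 + 112\right) = \left(-18057 + 72 \cdot 196\right) + 205 = \left(-18057 + 14112\right) + 205 = -3945 + 205 = -3740$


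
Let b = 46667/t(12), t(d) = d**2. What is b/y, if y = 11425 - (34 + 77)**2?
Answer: -46667/129024 ≈ -0.36169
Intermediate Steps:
b = 46667/144 (b = 46667/(12**2) = 46667/144 ≈ 324.08)
y = -896 (y = 11425 - 1*111**2 = 11425 - 1*12321 = 11425 - 12321 = -896)
b/y = (46667/144)/(-896) = (46667/144)*(-1/896) = -46667/129024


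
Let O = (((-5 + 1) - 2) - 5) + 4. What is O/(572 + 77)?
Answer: -7/649 ≈ -0.010786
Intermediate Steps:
O = -7 (O = ((-4 - 2) - 5) + 4 = (-6 - 5) + 4 = -11 + 4 = -7)
O/(572 + 77) = -7/(572 + 77) = -7/649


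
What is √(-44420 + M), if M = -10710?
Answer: I*√55130 ≈ 234.8*I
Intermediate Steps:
√(-44420 + M) = √(-44420 - 10710) = √(-55130) = I*√55130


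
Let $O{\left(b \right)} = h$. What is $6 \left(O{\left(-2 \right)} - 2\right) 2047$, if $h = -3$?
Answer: $-61410$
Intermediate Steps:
$O{\left(b \right)} = -3$
$6 \left(O{\left(-2 \right)} - 2\right) 2047 = 6 \left(-3 - 2\right) 2047 = 6 \left(-5\right) 2047 = \left(-30\right) 2047 = -61410$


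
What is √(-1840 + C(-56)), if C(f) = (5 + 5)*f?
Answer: 20*I*√6 ≈ 48.99*I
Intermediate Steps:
C(f) = 10*f
√(-1840 + C(-56)) = √(-1840 + 10*(-56)) = √(-1840 - 560) = √(-2400) = 20*I*√6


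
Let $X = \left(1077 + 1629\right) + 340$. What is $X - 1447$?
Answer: $1599$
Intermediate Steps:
$X = 3046$ ($X = 2706 + 340 = 3046$)
$X - 1447 = 3046 - 1447 = 1599$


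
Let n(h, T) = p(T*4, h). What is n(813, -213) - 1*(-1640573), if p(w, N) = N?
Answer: 1641386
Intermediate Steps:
n(h, T) = h
n(813, -213) - 1*(-1640573) = 813 - 1*(-1640573) = 813 + 1640573 = 1641386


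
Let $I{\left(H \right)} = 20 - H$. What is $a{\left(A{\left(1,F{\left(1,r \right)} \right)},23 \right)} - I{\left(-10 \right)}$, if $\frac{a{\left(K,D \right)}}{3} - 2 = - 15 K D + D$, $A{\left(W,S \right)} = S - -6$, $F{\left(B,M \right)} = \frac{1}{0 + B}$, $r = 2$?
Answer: $-7200$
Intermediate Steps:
$F{\left(B,M \right)} = \frac{1}{B}$
$A{\left(W,S \right)} = 6 + S$ ($A{\left(W,S \right)} = S + 6 = 6 + S$)
$a{\left(K,D \right)} = 6 + 3 D - 45 D K$ ($a{\left(K,D \right)} = 6 + 3 \left(- 15 K D + D\right) = 6 + 3 \left(- 15 D K + D\right) = 6 + 3 \left(D - 15 D K\right) = 6 - \left(- 3 D + 45 D K\right) = 6 + 3 D - 45 D K$)
$a{\left(A{\left(1,F{\left(1,r \right)} \right)},23 \right)} - I{\left(-10 \right)} = \left(6 + 3 \cdot 23 - 1035 \left(6 + 1^{-1}\right)\right) - \left(20 - -10\right) = \left(6 + 69 - 1035 \left(6 + 1\right)\right) - \left(20 + 10\right) = \left(6 + 69 - 1035 \cdot 7\right) - 30 = \left(6 + 69 - 7245\right) - 30 = -7170 - 30 = -7200$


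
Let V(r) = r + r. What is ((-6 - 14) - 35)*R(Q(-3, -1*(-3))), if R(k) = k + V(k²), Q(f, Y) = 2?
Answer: -550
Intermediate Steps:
V(r) = 2*r
R(k) = k + 2*k²
((-6 - 14) - 35)*R(Q(-3, -1*(-3))) = ((-6 - 14) - 35)*(2*(1 + 2*2)) = (-20 - 35)*(2*(1 + 4)) = -110*5 = -55*10 = -550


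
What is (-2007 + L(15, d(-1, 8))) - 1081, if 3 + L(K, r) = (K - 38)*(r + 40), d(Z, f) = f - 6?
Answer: -4057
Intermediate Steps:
d(Z, f) = -6 + f
L(K, r) = -3 + (-38 + K)*(40 + r) (L(K, r) = -3 + (K - 38)*(r + 40) = -3 + (-38 + K)*(40 + r))
(-2007 + L(15, d(-1, 8))) - 1081 = (-2007 + (-1523 - 38*(-6 + 8) + 40*15 + 15*(-6 + 8))) - 1081 = (-2007 + (-1523 - 38*2 + 600 + 15*2)) - 1081 = (-2007 + (-1523 - 76 + 600 + 30)) - 1081 = (-2007 - 969) - 1081 = -2976 - 1081 = -4057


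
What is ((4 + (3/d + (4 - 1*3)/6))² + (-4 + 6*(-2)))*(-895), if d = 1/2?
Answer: -2814775/36 ≈ -78188.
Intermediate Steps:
d = ½ ≈ 0.50000
((4 + (3/d + (4 - 1*3)/6))² + (-4 + 6*(-2)))*(-895) = ((4 + (3/(½) + (4 - 1*3)/6))² + (-4 + 6*(-2)))*(-895) = ((4 + (3*2 + (4 - 3)*(⅙)))² + (-4 - 12))*(-895) = ((4 + (6 + 1*(⅙)))² - 16)*(-895) = ((4 + (6 + ⅙))² - 16)*(-895) = ((4 + 37/6)² - 16)*(-895) = ((61/6)² - 16)*(-895) = (3721/36 - 16)*(-895) = (3145/36)*(-895) = -2814775/36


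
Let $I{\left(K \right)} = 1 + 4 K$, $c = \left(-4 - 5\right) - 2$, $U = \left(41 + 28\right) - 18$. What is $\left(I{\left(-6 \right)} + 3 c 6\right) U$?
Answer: $-11271$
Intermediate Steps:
$U = 51$ ($U = 69 - 18 = 51$)
$c = -11$ ($c = -9 - 2 = -11$)
$\left(I{\left(-6 \right)} + 3 c 6\right) U = \left(\left(1 + 4 \left(-6\right)\right) + 3 \left(-11\right) 6\right) 51 = \left(\left(1 - 24\right) - 198\right) 51 = \left(-23 - 198\right) 51 = \left(-221\right) 51 = -11271$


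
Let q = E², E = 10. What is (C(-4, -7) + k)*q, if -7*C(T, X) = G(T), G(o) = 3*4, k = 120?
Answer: 82800/7 ≈ 11829.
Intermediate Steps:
G(o) = 12
q = 100 (q = 10² = 100)
C(T, X) = -12/7 (C(T, X) = -⅐*12 = -12/7)
(C(-4, -7) + k)*q = (-12/7 + 120)*100 = (828/7)*100 = 82800/7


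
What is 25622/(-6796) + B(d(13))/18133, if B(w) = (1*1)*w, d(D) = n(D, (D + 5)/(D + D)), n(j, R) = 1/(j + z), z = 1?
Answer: -813055671/215655769 ≈ -3.7702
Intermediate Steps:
n(j, R) = 1/(1 + j) (n(j, R) = 1/(j + 1) = 1/(1 + j))
d(D) = 1/(1 + D)
B(w) = w (B(w) = 1*w = w)
25622/(-6796) + B(d(13))/18133 = 25622/(-6796) + 1/((1 + 13)*18133) = 25622*(-1/6796) + (1/18133)/14 = -12811/3398 + (1/14)*(1/18133) = -12811/3398 + 1/253862 = -813055671/215655769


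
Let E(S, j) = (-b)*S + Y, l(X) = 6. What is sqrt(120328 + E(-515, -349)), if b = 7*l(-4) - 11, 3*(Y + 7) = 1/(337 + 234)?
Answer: sqrt(399913415247)/1713 ≈ 369.17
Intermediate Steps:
Y = -11990/1713 (Y = -7 + 1/(3*(337 + 234)) = -7 + (1/3)/571 = -7 + (1/3)*(1/571) = -7 + 1/1713 = -11990/1713 ≈ -6.9994)
b = 31 (b = 7*6 - 11 = 42 - 11 = 31)
E(S, j) = -11990/1713 - 31*S (E(S, j) = (-1*31)*S - 11990/1713 = -31*S - 11990/1713 = -11990/1713 - 31*S)
sqrt(120328 + E(-515, -349)) = sqrt(120328 + (-11990/1713 - 31*(-515))) = sqrt(120328 + (-11990/1713 + 15965)) = sqrt(120328 + 27336055/1713) = sqrt(233457919/1713) = sqrt(399913415247)/1713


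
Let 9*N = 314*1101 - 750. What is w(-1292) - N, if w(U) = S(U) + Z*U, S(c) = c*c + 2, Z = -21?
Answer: 4974206/3 ≈ 1.6581e+6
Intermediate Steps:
N = 114988/3 (N = (314*1101 - 750)/9 = (345714 - 750)/9 = (1/9)*344964 = 114988/3 ≈ 38329.)
S(c) = 2 + c**2 (S(c) = c**2 + 2 = 2 + c**2)
w(U) = 2 + U**2 - 21*U (w(U) = (2 + U**2) - 21*U = 2 + U**2 - 21*U)
w(-1292) - N = (2 + (-1292)**2 - 21*(-1292)) - 1*114988/3 = (2 + 1669264 + 27132) - 114988/3 = 1696398 - 114988/3 = 4974206/3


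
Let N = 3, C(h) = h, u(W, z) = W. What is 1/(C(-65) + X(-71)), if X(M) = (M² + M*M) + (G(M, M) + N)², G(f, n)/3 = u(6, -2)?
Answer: 1/10458 ≈ 9.5621e-5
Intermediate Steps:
G(f, n) = 18 (G(f, n) = 3*6 = 18)
X(M) = 441 + 2*M² (X(M) = (M² + M*M) + (18 + 3)² = (M² + M²) + 21² = 2*M² + 441 = 441 + 2*M²)
1/(C(-65) + X(-71)) = 1/(-65 + (441 + 2*(-71)²)) = 1/(-65 + (441 + 2*5041)) = 1/(-65 + (441 + 10082)) = 1/(-65 + 10523) = 1/10458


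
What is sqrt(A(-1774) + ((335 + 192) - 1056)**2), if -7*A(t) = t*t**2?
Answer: sqrt(39094101977)/7 ≈ 28246.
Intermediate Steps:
A(t) = -t**3/7 (A(t) = -t*t**2/7 = -t**3/7)
sqrt(A(-1774) + ((335 + 192) - 1056)**2) = sqrt(-1/7*(-1774)**3 + ((335 + 192) - 1056)**2) = sqrt(-1/7*(-5582912824) + (527 - 1056)**2) = sqrt(5582912824/7 + (-529)**2) = sqrt(5582912824/7 + 279841) = sqrt(5584871711/7) = sqrt(39094101977)/7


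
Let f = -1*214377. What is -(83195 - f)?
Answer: -297572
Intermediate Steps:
f = -214377
-(83195 - f) = -(83195 - 1*(-214377)) = -(83195 + 214377) = -1*297572 = -297572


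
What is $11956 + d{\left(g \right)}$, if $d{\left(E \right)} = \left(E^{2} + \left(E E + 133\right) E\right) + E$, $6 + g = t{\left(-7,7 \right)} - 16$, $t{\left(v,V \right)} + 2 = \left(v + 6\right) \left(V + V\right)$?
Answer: $-46564$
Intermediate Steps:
$t{\left(v,V \right)} = -2 + 2 V \left(6 + v\right)$ ($t{\left(v,V \right)} = -2 + \left(v + 6\right) \left(V + V\right) = -2 + \left(6 + v\right) 2 V = -2 + 2 V \left(6 + v\right)$)
$g = -38$ ($g = -6 + \left(\left(-2 + 12 \cdot 7 + 2 \cdot 7 \left(-7\right)\right) - 16\right) = -6 - 32 = -38$)
$d{\left(E \right)} = E + E^{2} + E \left(133 + E^{2}\right)$ ($d{\left(E \right)} = \left(E^{2} + \left(E^{2} + 133\right) E\right) + E = \left(E^{2} + \left(133 + E^{2}\right) E\right) + E = \left(E^{2} + E \left(133 + E^{2}\right)\right) + E = E + E^{2} + E \left(133 + E^{2}\right)$)
$11956 + d{\left(g \right)} = 11956 - 38 \left(134 - 38 + \left(-38\right)^{2}\right) = 11956 - 38 \left(134 - 38 + 1444\right) = 11956 - 58520 = -46564$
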